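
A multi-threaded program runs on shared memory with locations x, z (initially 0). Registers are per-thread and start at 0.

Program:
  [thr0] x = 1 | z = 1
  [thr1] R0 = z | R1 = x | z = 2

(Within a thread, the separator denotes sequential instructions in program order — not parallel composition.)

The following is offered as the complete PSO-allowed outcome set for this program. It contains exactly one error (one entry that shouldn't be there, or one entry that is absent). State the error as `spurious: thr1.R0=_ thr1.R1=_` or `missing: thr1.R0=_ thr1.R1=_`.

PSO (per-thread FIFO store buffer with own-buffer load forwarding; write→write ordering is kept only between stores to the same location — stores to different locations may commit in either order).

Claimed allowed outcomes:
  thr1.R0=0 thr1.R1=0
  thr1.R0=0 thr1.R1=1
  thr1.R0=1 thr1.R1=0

missing: thr1.R0=1 thr1.R1=1

outcome vector order: (thr1.R0,thr1.R1)
PSO: 4 outcomes — {<0 0>, <0 1>, <1 0>, <1 1>}
PSO∖claimed = {<1 1>}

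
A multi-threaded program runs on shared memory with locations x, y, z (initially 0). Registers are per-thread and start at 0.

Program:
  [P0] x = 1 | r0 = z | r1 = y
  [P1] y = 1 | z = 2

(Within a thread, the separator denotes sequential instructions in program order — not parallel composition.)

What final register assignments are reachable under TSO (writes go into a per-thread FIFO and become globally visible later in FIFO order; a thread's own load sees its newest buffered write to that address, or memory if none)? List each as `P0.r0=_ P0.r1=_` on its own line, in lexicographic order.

P0.r0=0 P0.r1=0
P0.r0=0 P0.r1=1
P0.r0=2 P0.r1=1

outcome vector order: (P0.r0,P0.r1)
|TSO outcomes| = 3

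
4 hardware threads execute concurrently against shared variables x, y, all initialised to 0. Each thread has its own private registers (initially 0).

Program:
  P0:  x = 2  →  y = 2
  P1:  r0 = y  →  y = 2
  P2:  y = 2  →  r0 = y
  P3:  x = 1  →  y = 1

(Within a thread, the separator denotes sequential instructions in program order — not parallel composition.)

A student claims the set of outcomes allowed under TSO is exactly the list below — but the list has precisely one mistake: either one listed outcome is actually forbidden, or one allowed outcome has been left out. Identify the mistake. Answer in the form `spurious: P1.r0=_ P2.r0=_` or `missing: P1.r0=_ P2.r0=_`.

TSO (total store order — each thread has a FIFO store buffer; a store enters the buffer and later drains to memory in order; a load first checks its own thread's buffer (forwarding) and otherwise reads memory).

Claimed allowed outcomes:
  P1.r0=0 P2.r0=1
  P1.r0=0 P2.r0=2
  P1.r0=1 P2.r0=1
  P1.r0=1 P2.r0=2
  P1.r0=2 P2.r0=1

missing: P1.r0=2 P2.r0=2

outcome vector order: (P1.r0,P2.r0)
[TSO] allowed = {(0,1) (0,2) (1,1) (1,2) (2,1) (2,2)}
TSO∖claimed = {(2,2)}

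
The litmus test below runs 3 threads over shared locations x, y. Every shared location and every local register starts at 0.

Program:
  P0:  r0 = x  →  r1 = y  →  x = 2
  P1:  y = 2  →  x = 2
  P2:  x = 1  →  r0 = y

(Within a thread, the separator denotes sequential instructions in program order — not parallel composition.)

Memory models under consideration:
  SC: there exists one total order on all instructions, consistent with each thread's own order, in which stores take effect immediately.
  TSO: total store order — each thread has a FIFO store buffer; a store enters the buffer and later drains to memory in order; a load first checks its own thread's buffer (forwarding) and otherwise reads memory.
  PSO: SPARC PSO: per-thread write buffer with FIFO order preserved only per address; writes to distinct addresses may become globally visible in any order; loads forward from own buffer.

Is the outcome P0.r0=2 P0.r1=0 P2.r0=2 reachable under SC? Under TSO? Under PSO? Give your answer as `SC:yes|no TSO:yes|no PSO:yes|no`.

outcome vector order: (P0.r0,P0.r1,P2.r0)
under SC → (0,0,0), (0,0,2), (0,2,0), (0,2,2), (1,0,0), (1,0,2), (1,2,0), (1,2,2), (2,2,0), (2,2,2)
under TSO → (0,0,0), (0,0,2), (0,2,0), (0,2,2), (1,0,0), (1,0,2), (1,2,0), (1,2,2), (2,2,0), (2,2,2)
under PSO → (0,0,0), (0,0,2), (0,2,0), (0,2,2), (1,0,0), (1,0,2), (1,2,0), (1,2,2), (2,0,0), (2,0,2), (2,2,0), (2,2,2)
target (2,0,2) ∈ {PSO}

SC:no TSO:no PSO:yes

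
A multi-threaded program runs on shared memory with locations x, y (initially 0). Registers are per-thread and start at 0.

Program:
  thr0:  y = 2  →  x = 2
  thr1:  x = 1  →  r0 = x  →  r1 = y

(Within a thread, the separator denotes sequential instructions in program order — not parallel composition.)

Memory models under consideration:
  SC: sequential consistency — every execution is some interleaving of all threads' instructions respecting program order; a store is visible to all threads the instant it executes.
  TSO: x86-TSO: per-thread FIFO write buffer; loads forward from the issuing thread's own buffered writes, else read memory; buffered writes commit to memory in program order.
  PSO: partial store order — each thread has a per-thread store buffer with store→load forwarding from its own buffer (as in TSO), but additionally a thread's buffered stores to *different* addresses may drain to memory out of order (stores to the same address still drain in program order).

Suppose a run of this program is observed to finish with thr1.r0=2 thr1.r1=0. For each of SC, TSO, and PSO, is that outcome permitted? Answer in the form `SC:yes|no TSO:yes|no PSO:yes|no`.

SC:no TSO:no PSO:yes

outcome vector order: (thr1.r0,thr1.r1)
SC (3): (1,0); (1,2); (2,2)
TSO (3): (1,0); (1,2); (2,2)
PSO (4): (1,0); (1,2); (2,0); (2,2)
target (2,0) ∈ {PSO}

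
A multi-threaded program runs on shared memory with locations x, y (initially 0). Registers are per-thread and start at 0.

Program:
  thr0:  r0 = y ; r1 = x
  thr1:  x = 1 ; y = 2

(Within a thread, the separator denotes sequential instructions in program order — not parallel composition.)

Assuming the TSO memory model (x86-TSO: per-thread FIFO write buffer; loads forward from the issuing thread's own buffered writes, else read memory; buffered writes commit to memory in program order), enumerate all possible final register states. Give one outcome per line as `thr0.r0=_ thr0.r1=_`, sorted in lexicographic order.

outcome vector order: (thr0.r0,thr0.r1)
|TSO outcomes| = 3

thr0.r0=0 thr0.r1=0
thr0.r0=0 thr0.r1=1
thr0.r0=2 thr0.r1=1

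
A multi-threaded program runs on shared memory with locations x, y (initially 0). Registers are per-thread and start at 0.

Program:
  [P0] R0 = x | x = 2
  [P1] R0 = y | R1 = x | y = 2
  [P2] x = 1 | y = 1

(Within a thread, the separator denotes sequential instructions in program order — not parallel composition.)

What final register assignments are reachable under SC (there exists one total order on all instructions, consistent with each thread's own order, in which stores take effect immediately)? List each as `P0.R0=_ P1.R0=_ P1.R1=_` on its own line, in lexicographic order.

P0.R0=0 P1.R0=0 P1.R1=0
P0.R0=0 P1.R0=0 P1.R1=1
P0.R0=0 P1.R0=0 P1.R1=2
P0.R0=0 P1.R0=1 P1.R1=1
P0.R0=0 P1.R0=1 P1.R1=2
P0.R0=1 P1.R0=0 P1.R1=0
P0.R0=1 P1.R0=0 P1.R1=1
P0.R0=1 P1.R0=0 P1.R1=2
P0.R0=1 P1.R0=1 P1.R1=1
P0.R0=1 P1.R0=1 P1.R1=2

outcome vector order: (P0.R0,P1.R0,P1.R1)
|SC outcomes| = 10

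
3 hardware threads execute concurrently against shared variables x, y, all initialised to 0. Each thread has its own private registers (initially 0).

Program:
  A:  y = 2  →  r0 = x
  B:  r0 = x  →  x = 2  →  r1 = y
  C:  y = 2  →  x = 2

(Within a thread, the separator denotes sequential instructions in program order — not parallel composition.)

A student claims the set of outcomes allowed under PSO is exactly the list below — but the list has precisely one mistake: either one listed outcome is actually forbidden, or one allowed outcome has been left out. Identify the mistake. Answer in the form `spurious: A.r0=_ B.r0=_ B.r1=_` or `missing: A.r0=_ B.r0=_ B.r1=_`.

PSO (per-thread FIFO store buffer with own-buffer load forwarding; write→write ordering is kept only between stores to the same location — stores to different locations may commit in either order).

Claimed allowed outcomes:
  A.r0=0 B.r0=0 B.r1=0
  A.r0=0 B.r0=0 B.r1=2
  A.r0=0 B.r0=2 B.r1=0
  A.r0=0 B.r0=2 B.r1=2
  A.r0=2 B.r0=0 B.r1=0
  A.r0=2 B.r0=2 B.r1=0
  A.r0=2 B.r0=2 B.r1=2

missing: A.r0=2 B.r0=0 B.r1=2

outcome vector order: (A.r0,B.r0,B.r1)
[PSO] allowed = {<0 0 0>; <0 0 2>; <0 2 0>; <0 2 2>; <2 0 0>; <2 0 2>; <2 2 0>; <2 2 2>}
PSO∖claimed = {<2 0 2>}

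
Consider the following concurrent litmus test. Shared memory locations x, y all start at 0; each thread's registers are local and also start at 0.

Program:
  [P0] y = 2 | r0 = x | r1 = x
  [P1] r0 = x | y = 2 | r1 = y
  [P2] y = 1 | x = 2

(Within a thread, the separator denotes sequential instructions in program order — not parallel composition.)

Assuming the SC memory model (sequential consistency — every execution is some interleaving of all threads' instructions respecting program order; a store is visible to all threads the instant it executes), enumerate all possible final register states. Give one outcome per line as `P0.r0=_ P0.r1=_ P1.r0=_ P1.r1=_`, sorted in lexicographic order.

P0.r0=0 P0.r1=0 P1.r0=0 P1.r1=1
P0.r0=0 P0.r1=0 P1.r0=0 P1.r1=2
P0.r0=0 P0.r1=0 P1.r0=2 P1.r1=2
P0.r0=0 P0.r1=2 P1.r0=0 P1.r1=1
P0.r0=0 P0.r1=2 P1.r0=0 P1.r1=2
P0.r0=0 P0.r1=2 P1.r0=2 P1.r1=2
P0.r0=2 P0.r1=2 P1.r0=0 P1.r1=1
P0.r0=2 P0.r1=2 P1.r0=0 P1.r1=2
P0.r0=2 P0.r1=2 P1.r0=2 P1.r1=2

outcome vector order: (P0.r0,P0.r1,P1.r0,P1.r1)
|SC outcomes| = 9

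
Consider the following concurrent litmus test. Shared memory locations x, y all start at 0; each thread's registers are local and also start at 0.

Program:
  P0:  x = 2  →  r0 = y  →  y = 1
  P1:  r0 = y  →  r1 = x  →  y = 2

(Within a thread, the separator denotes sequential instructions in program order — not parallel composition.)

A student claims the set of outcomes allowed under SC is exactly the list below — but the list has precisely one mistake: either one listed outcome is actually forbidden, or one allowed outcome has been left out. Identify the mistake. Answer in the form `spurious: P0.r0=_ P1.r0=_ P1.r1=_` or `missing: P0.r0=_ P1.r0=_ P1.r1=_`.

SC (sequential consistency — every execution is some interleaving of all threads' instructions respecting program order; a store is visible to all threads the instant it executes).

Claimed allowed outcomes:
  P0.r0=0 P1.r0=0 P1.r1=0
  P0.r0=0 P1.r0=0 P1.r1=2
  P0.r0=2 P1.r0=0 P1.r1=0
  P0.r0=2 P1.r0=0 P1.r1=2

outcome vector order: (P0.r0,P1.r0,P1.r1)
under SC → 0/0/0, 0/0/2, 0/1/2, 2/0/0, 2/0/2
SC∖claimed = {0/1/2}

missing: P0.r0=0 P1.r0=1 P1.r1=2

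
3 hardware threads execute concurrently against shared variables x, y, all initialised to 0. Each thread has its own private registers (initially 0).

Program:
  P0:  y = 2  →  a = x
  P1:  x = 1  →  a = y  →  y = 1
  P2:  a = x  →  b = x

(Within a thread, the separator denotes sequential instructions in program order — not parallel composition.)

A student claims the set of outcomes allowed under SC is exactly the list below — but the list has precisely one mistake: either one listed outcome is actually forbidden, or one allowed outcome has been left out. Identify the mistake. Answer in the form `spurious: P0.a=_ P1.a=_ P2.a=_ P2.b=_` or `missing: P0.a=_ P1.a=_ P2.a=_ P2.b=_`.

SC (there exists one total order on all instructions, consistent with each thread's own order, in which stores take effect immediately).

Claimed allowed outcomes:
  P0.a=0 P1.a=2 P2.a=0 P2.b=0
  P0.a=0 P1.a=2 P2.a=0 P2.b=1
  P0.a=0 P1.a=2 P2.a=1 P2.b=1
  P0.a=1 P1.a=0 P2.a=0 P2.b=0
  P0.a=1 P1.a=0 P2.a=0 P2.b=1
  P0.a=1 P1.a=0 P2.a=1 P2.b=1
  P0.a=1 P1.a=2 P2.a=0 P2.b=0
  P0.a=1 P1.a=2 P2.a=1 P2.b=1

outcome vector order: (P0.a,P1.a,P2.a,P2.b)
SC: 9 outcomes — {0200 0201 0211 1000 1001 1011 1200 1201 1211}
SC∖claimed = {1201}

missing: P0.a=1 P1.a=2 P2.a=0 P2.b=1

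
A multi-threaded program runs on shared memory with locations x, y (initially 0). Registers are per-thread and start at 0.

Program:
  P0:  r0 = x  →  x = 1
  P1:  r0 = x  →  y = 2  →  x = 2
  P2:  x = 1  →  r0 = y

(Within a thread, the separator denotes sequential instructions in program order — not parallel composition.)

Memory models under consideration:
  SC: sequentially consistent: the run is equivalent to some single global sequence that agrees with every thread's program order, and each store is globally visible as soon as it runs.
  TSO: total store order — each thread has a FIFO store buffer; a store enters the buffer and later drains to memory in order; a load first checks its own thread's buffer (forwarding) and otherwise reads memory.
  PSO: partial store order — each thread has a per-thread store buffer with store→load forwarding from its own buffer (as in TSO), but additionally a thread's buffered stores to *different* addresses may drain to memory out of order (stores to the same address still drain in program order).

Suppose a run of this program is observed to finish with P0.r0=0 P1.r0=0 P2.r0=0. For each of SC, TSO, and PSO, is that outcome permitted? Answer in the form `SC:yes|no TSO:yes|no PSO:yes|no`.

outcome vector order: (P0.r0,P1.r0,P2.r0)
SC: 12 outcomes — {0/0/0 0/0/2 0/1/0 0/1/2 1/0/0 1/0/2 1/1/0 1/1/2 2/0/0 2/0/2 2/1/0 2/1/2}
TSO: 12 outcomes — {0/0/0 0/0/2 0/1/0 0/1/2 1/0/0 1/0/2 1/1/0 1/1/2 2/0/0 2/0/2 2/1/0 2/1/2}
PSO: 12 outcomes — {0/0/0 0/0/2 0/1/0 0/1/2 1/0/0 1/0/2 1/1/0 1/1/2 2/0/0 2/0/2 2/1/0 2/1/2}
target 0/0/0 ∈ {SC,TSO,PSO}

SC:yes TSO:yes PSO:yes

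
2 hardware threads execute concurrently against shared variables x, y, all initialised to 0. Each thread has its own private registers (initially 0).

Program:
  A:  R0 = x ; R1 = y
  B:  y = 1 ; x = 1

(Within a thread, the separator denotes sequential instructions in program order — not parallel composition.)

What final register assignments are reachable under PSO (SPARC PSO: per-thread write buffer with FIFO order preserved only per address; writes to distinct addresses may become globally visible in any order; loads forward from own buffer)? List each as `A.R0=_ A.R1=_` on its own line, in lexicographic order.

A.R0=0 A.R1=0
A.R0=0 A.R1=1
A.R0=1 A.R1=0
A.R0=1 A.R1=1

outcome vector order: (A.R0,A.R1)
|PSO outcomes| = 4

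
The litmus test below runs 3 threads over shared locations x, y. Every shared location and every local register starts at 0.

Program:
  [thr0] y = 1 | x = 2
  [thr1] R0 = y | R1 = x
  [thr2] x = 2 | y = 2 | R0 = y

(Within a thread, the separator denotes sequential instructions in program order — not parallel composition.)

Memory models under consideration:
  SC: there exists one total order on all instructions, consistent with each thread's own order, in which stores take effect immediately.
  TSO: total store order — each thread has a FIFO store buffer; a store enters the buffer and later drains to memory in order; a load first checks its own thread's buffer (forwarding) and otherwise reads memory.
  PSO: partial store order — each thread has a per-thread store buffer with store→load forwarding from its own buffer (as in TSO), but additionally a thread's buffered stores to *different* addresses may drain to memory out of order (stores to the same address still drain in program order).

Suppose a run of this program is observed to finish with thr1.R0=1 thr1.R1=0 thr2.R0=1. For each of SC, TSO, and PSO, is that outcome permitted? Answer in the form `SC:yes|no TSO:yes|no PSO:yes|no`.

outcome vector order: (thr1.R0,thr1.R1,thr2.R0)
SC (9): (0,0,1); (0,0,2); (0,2,1); (0,2,2); (1,0,2); (1,2,1); (1,2,2); (2,2,1); (2,2,2)
TSO (9): (0,0,1); (0,0,2); (0,2,1); (0,2,2); (1,0,2); (1,2,1); (1,2,2); (2,2,1); (2,2,2)
PSO (12): (0,0,1); (0,0,2); (0,2,1); (0,2,2); (1,0,1); (1,0,2); (1,2,1); (1,2,2); (2,0,1); (2,0,2); (2,2,1); (2,2,2)
target (1,0,1) ∈ {PSO}

SC:no TSO:no PSO:yes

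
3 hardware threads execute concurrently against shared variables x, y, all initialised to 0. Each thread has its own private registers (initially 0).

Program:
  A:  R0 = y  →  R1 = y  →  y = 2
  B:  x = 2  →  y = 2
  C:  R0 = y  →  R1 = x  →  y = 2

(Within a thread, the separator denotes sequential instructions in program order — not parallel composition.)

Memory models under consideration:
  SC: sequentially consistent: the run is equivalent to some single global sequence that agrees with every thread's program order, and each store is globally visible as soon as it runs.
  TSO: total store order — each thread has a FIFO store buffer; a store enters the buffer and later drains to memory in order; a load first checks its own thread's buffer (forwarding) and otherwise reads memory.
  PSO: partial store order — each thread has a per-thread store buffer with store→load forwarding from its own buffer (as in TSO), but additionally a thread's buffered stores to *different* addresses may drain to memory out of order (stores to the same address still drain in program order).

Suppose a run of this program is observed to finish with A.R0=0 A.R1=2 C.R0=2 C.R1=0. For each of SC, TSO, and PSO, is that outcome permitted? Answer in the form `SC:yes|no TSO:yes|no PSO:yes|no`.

SC:no TSO:no PSO:yes

outcome vector order: (A.R0,A.R1,C.R0,C.R1)
[SC] allowed = {(0,0,0,0), (0,0,0,2), (0,0,2,0), (0,0,2,2), (0,2,0,0), (0,2,0,2), (0,2,2,2), (2,2,0,0), (2,2,0,2), (2,2,2,2)}
[TSO] allowed = {(0,0,0,0), (0,0,0,2), (0,0,2,0), (0,0,2,2), (0,2,0,0), (0,2,0,2), (0,2,2,2), (2,2,0,0), (2,2,0,2), (2,2,2,2)}
[PSO] allowed = {(0,0,0,0), (0,0,0,2), (0,0,2,0), (0,0,2,2), (0,2,0,0), (0,2,0,2), (0,2,2,0), (0,2,2,2), (2,2,0,0), (2,2,0,2), (2,2,2,0), (2,2,2,2)}
target (0,2,2,0) ∈ {PSO}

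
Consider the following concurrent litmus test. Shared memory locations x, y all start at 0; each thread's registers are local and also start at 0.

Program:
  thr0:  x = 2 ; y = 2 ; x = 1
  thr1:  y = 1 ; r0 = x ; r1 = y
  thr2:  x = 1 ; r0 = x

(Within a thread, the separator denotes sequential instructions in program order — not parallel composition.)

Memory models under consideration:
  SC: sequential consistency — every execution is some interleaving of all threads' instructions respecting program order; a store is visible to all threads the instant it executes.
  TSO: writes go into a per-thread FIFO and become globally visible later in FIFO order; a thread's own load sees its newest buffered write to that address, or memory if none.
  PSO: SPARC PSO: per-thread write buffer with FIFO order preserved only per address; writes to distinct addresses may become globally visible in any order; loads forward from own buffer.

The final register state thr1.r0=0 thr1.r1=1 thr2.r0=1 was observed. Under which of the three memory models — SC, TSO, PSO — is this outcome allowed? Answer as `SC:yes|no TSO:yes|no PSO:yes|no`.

SC:yes TSO:yes PSO:yes

outcome vector order: (thr1.r0,thr1.r1,thr2.r0)
SC (12): <0 1 1>, <0 1 2>, <0 2 1>, <0 2 2>, <1 1 1>, <1 1 2>, <1 2 1>, <1 2 2>, <2 1 1>, <2 1 2>, <2 2 1>, <2 2 2>
TSO (12): <0 1 1>, <0 1 2>, <0 2 1>, <0 2 2>, <1 1 1>, <1 1 2>, <1 2 1>, <1 2 2>, <2 1 1>, <2 1 2>, <2 2 1>, <2 2 2>
PSO (12): <0 1 1>, <0 1 2>, <0 2 1>, <0 2 2>, <1 1 1>, <1 1 2>, <1 2 1>, <1 2 2>, <2 1 1>, <2 1 2>, <2 2 1>, <2 2 2>
target <0 1 1> ∈ {SC,TSO,PSO}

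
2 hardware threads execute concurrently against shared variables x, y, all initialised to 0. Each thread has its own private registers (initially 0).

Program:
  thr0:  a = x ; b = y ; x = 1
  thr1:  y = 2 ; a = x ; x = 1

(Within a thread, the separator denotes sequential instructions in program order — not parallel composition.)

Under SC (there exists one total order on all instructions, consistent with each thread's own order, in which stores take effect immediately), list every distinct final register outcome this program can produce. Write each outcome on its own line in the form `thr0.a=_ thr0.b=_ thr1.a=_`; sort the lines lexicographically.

thr0.a=0 thr0.b=0 thr1.a=0
thr0.a=0 thr0.b=0 thr1.a=1
thr0.a=0 thr0.b=2 thr1.a=0
thr0.a=0 thr0.b=2 thr1.a=1
thr0.a=1 thr0.b=2 thr1.a=0

outcome vector order: (thr0.a,thr0.b,thr1.a)
|SC outcomes| = 5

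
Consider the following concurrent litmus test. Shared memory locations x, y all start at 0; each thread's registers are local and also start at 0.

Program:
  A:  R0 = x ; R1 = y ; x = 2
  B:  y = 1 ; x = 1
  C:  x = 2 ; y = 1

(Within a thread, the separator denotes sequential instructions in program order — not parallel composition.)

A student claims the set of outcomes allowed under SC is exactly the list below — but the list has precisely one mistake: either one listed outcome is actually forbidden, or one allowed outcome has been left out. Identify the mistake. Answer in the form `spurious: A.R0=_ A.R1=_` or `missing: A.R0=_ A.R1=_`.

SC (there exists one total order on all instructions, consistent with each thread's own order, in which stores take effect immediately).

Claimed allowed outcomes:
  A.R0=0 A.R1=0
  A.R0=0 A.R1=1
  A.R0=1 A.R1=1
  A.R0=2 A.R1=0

missing: A.R0=2 A.R1=1

outcome vector order: (A.R0,A.R1)
SC (5): 0/0 0/1 1/1 2/0 2/1
SC∖claimed = {2/1}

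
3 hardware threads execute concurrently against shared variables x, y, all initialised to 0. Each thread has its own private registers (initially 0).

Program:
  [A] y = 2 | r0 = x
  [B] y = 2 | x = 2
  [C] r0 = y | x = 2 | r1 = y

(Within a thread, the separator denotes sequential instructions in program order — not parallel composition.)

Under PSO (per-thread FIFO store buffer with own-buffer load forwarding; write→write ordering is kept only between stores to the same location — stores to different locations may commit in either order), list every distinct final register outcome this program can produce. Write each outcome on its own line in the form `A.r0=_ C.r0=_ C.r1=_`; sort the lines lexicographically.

outcome vector order: (A.r0,C.r0,C.r1)
|PSO outcomes| = 6

A.r0=0 C.r0=0 C.r1=0
A.r0=0 C.r0=0 C.r1=2
A.r0=0 C.r0=2 C.r1=2
A.r0=2 C.r0=0 C.r1=0
A.r0=2 C.r0=0 C.r1=2
A.r0=2 C.r0=2 C.r1=2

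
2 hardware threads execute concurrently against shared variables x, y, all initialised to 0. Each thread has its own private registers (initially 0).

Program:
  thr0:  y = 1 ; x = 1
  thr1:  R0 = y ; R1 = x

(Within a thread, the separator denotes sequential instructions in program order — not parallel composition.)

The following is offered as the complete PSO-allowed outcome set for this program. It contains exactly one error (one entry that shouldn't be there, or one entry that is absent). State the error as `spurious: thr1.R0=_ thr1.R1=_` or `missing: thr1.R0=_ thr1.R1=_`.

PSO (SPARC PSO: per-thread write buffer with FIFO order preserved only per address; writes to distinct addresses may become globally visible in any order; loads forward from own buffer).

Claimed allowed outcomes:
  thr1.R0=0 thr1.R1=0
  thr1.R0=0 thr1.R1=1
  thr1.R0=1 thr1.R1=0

outcome vector order: (thr1.R0,thr1.R1)
PSO (4): <0 0>; <0 1>; <1 0>; <1 1>
PSO∖claimed = {<1 1>}

missing: thr1.R0=1 thr1.R1=1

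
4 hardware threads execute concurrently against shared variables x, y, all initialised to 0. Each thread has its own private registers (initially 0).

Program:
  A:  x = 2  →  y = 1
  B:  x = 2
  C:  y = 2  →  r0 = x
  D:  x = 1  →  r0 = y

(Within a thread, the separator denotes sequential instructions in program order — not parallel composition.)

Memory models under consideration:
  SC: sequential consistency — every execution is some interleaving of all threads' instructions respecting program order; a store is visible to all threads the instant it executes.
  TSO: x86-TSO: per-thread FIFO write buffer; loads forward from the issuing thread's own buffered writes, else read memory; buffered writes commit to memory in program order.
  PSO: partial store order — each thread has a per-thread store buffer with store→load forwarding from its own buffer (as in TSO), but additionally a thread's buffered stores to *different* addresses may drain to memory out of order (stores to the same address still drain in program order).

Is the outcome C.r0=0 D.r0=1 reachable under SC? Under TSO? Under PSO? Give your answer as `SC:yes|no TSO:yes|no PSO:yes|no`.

outcome vector order: (C.r0,D.r0)
SC (8): <0 1>; <0 2>; <1 0>; <1 1>; <1 2>; <2 0>; <2 1>; <2 2>
TSO (9): <0 0>; <0 1>; <0 2>; <1 0>; <1 1>; <1 2>; <2 0>; <2 1>; <2 2>
PSO (9): <0 0>; <0 1>; <0 2>; <1 0>; <1 1>; <1 2>; <2 0>; <2 1>; <2 2>
target <0 1> ∈ {SC,TSO,PSO}

SC:yes TSO:yes PSO:yes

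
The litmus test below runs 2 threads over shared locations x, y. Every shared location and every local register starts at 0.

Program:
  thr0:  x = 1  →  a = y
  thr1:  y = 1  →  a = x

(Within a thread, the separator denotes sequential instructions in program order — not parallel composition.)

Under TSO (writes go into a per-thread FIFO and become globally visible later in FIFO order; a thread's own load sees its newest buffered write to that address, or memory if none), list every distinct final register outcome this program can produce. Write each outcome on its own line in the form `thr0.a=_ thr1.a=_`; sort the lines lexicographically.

outcome vector order: (thr0.a,thr1.a)
|TSO outcomes| = 4

thr0.a=0 thr1.a=0
thr0.a=0 thr1.a=1
thr0.a=1 thr1.a=0
thr0.a=1 thr1.a=1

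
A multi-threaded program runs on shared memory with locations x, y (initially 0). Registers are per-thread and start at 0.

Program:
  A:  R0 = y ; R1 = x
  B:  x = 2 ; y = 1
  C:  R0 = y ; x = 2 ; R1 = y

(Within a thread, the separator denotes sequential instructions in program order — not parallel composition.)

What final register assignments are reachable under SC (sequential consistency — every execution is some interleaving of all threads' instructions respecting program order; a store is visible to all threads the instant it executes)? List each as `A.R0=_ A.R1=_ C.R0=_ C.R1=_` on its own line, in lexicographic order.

A.R0=0 A.R1=0 C.R0=0 C.R1=0
A.R0=0 A.R1=0 C.R0=0 C.R1=1
A.R0=0 A.R1=0 C.R0=1 C.R1=1
A.R0=0 A.R1=2 C.R0=0 C.R1=0
A.R0=0 A.R1=2 C.R0=0 C.R1=1
A.R0=0 A.R1=2 C.R0=1 C.R1=1
A.R0=1 A.R1=2 C.R0=0 C.R1=0
A.R0=1 A.R1=2 C.R0=0 C.R1=1
A.R0=1 A.R1=2 C.R0=1 C.R1=1

outcome vector order: (A.R0,A.R1,C.R0,C.R1)
|SC outcomes| = 9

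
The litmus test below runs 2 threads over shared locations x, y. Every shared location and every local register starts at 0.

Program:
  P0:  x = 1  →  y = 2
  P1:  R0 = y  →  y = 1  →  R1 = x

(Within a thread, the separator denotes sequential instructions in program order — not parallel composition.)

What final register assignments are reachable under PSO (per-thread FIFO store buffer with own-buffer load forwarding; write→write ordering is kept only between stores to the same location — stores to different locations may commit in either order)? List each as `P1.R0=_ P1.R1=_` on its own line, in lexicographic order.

P1.R0=0 P1.R1=0
P1.R0=0 P1.R1=1
P1.R0=2 P1.R1=0
P1.R0=2 P1.R1=1

outcome vector order: (P1.R0,P1.R1)
|PSO outcomes| = 4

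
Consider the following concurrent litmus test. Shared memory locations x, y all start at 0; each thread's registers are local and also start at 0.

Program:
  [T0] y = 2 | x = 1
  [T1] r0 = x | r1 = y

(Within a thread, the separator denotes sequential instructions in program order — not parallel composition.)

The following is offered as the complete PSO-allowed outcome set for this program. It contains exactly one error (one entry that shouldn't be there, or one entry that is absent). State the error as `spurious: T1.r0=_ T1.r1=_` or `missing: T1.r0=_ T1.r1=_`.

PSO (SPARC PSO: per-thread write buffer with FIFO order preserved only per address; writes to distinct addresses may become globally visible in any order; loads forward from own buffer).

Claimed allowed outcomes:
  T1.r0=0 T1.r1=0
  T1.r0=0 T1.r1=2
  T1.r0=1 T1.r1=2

missing: T1.r0=1 T1.r1=0

outcome vector order: (T1.r0,T1.r1)
PSO (4): 0/0, 0/2, 1/0, 1/2
PSO∖claimed = {1/0}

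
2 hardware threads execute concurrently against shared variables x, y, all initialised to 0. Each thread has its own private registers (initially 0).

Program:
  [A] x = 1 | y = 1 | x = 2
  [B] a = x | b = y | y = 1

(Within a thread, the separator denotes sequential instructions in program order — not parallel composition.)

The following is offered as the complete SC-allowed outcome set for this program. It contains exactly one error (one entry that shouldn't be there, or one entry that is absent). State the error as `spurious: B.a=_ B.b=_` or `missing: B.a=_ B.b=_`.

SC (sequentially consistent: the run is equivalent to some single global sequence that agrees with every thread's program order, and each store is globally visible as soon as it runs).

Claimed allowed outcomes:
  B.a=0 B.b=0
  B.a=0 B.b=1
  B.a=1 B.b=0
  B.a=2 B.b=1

missing: B.a=1 B.b=1

outcome vector order: (B.a,B.b)
[SC] allowed = {00; 01; 10; 11; 21}
SC∖claimed = {11}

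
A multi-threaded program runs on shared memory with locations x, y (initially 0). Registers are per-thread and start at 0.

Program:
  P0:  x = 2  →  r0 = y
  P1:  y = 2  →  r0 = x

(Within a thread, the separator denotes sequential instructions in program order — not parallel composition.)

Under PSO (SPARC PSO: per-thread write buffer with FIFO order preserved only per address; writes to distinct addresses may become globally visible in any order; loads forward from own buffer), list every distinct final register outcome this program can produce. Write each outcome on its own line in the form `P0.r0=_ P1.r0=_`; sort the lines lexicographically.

P0.r0=0 P1.r0=0
P0.r0=0 P1.r0=2
P0.r0=2 P1.r0=0
P0.r0=2 P1.r0=2

outcome vector order: (P0.r0,P1.r0)
|PSO outcomes| = 4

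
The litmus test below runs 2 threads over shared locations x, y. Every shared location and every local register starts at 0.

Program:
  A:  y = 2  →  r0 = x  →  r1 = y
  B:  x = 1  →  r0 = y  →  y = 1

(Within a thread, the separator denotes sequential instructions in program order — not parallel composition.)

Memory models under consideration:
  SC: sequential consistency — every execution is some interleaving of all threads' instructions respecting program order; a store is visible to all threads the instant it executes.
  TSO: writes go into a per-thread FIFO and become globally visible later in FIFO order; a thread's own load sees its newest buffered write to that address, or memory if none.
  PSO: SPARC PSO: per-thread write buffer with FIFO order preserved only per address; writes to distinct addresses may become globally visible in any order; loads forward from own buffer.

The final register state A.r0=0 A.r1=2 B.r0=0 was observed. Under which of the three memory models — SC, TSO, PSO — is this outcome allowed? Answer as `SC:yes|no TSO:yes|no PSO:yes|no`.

outcome vector order: (A.r0,A.r1,B.r0)
[SC] allowed = {(0,1,2) (0,2,2) (1,1,0) (1,1,2) (1,2,0) (1,2,2)}
[TSO] allowed = {(0,1,0) (0,1,2) (0,2,0) (0,2,2) (1,1,0) (1,1,2) (1,2,0) (1,2,2)}
[PSO] allowed = {(0,1,0) (0,1,2) (0,2,0) (0,2,2) (1,1,0) (1,1,2) (1,2,0) (1,2,2)}
target (0,2,0) ∈ {TSO,PSO}

SC:no TSO:yes PSO:yes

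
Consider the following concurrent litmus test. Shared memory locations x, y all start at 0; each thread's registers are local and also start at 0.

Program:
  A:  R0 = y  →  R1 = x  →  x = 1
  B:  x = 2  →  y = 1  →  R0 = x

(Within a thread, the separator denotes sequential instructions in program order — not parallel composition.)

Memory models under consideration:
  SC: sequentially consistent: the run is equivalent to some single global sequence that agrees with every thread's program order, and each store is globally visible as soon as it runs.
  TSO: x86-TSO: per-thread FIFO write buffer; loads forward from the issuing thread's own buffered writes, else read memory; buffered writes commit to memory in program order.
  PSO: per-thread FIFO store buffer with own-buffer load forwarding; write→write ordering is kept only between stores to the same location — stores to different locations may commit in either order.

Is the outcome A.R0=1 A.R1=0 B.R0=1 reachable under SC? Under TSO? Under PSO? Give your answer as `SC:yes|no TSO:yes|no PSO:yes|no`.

SC:no TSO:no PSO:yes

outcome vector order: (A.R0,A.R1,B.R0)
[SC] allowed = {(0,0,1), (0,0,2), (0,2,1), (0,2,2), (1,2,1), (1,2,2)}
[TSO] allowed = {(0,0,1), (0,0,2), (0,2,1), (0,2,2), (1,2,1), (1,2,2)}
[PSO] allowed = {(0,0,1), (0,0,2), (0,2,1), (0,2,2), (1,0,1), (1,0,2), (1,2,1), (1,2,2)}
target (1,0,1) ∈ {PSO}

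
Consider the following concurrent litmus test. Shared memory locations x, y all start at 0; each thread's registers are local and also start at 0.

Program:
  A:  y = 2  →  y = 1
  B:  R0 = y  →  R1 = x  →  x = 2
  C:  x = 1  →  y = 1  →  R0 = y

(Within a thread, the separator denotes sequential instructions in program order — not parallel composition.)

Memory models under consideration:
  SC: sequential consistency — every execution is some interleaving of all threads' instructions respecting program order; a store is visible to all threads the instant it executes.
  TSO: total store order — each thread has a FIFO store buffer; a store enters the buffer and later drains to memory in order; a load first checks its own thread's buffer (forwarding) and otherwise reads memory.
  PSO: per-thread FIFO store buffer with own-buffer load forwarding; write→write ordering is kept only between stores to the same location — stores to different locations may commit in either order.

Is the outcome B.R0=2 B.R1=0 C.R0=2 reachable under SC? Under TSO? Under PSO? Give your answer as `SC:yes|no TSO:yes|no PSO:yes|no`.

outcome vector order: (B.R0,B.R1,C.R0)
under SC → 0/0/1 0/0/2 0/1/1 0/1/2 1/0/1 1/1/1 1/1/2 2/0/1 2/1/1 2/1/2
under TSO → 0/0/1 0/0/2 0/1/1 0/1/2 1/0/1 1/1/1 1/1/2 2/0/1 2/1/1 2/1/2
under PSO → 0/0/1 0/0/2 0/1/1 0/1/2 1/0/1 1/0/2 1/1/1 1/1/2 2/0/1 2/0/2 2/1/1 2/1/2
target 2/0/2 ∈ {PSO}

SC:no TSO:no PSO:yes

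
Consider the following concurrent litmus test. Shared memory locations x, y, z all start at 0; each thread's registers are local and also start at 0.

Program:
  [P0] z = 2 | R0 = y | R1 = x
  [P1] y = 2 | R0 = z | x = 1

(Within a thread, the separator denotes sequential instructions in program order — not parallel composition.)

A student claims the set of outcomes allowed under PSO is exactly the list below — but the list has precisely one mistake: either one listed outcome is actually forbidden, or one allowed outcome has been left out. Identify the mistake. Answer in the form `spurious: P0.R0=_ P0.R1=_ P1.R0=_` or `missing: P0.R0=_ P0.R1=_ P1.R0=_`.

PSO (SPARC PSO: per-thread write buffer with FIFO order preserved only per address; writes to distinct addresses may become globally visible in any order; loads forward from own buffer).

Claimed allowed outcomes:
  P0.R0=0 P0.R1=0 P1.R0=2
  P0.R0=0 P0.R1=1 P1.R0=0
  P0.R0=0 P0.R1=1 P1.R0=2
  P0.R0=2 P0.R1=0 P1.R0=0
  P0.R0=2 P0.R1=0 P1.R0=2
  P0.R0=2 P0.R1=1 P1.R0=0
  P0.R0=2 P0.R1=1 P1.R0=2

outcome vector order: (P0.R0,P0.R1,P1.R0)
under PSO → 000, 002, 010, 012, 200, 202, 210, 212
PSO∖claimed = {000}

missing: P0.R0=0 P0.R1=0 P1.R0=0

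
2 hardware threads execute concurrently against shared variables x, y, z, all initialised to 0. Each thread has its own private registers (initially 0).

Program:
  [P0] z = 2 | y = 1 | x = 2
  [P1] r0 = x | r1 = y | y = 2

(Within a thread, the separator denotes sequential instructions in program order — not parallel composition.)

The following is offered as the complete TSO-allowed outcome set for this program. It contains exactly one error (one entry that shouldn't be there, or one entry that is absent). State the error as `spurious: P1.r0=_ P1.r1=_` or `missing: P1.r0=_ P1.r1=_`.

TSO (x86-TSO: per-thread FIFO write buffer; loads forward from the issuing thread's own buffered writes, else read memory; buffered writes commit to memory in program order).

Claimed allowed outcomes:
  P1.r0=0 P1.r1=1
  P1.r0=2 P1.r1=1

outcome vector order: (P1.r0,P1.r1)
under TSO → <0 0> <0 1> <2 1>
TSO∖claimed = {<0 0>}

missing: P1.r0=0 P1.r1=0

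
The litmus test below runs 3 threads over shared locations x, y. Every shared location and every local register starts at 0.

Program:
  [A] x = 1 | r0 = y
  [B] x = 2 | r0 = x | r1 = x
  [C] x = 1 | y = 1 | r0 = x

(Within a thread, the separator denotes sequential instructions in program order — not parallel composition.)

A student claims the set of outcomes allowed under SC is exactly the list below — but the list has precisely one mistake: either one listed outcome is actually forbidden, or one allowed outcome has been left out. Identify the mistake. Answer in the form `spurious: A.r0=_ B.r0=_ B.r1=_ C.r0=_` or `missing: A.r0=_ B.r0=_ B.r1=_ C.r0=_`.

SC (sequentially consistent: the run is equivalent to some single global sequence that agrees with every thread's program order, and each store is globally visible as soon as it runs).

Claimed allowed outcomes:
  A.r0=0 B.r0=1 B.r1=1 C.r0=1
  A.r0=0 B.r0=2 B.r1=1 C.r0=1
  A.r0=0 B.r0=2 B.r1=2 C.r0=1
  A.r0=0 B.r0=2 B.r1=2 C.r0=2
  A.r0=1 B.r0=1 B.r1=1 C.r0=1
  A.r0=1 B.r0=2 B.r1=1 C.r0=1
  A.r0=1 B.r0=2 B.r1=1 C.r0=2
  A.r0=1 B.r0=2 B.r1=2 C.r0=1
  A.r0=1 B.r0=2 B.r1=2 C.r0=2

outcome vector order: (A.r0,B.r0,B.r1,C.r0)
under SC → (0,1,1,1); (0,2,1,1); (0,2,2,1); (0,2,2,2); (1,1,1,1); (1,1,1,2); (1,2,1,1); (1,2,1,2); (1,2,2,1); (1,2,2,2)
SC∖claimed = {(1,1,1,2)}

missing: A.r0=1 B.r0=1 B.r1=1 C.r0=2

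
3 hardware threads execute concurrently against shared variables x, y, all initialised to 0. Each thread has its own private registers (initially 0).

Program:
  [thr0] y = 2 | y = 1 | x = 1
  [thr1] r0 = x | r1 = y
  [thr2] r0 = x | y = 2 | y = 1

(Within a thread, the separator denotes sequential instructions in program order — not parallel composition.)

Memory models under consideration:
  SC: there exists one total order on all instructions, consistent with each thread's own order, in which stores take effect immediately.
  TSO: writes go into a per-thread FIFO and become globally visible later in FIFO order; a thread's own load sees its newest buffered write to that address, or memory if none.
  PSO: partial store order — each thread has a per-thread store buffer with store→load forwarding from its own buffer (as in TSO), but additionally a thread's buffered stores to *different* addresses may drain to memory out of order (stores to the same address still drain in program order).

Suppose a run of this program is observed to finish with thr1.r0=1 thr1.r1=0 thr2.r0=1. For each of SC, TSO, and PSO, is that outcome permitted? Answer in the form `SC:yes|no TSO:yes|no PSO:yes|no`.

outcome vector order: (thr1.r0,thr1.r1,thr2.r0)
[SC] allowed = {0/0/0 0/0/1 0/1/0 0/1/1 0/2/0 0/2/1 1/1/0 1/1/1 1/2/0 1/2/1}
[TSO] allowed = {0/0/0 0/0/1 0/1/0 0/1/1 0/2/0 0/2/1 1/1/0 1/1/1 1/2/0 1/2/1}
[PSO] allowed = {0/0/0 0/0/1 0/1/0 0/1/1 0/2/0 0/2/1 1/0/0 1/0/1 1/1/0 1/1/1 1/2/0 1/2/1}
target 1/0/1 ∈ {PSO}

SC:no TSO:no PSO:yes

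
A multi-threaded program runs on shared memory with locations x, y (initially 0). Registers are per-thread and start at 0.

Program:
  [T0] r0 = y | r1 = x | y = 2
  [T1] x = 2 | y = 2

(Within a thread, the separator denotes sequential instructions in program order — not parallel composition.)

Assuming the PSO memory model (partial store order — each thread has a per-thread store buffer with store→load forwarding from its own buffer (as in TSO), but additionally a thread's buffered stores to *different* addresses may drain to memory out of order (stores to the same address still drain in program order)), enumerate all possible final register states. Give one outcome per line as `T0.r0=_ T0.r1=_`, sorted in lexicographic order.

outcome vector order: (T0.r0,T0.r1)
|PSO outcomes| = 4

T0.r0=0 T0.r1=0
T0.r0=0 T0.r1=2
T0.r0=2 T0.r1=0
T0.r0=2 T0.r1=2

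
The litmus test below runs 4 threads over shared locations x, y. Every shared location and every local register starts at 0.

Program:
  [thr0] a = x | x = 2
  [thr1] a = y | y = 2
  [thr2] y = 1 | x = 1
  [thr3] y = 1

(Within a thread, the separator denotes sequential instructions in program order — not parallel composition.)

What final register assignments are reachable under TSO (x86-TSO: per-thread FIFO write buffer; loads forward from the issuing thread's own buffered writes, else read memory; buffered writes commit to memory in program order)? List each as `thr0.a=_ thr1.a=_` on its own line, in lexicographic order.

thr0.a=0 thr1.a=0
thr0.a=0 thr1.a=1
thr0.a=1 thr1.a=0
thr0.a=1 thr1.a=1

outcome vector order: (thr0.a,thr1.a)
|TSO outcomes| = 4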